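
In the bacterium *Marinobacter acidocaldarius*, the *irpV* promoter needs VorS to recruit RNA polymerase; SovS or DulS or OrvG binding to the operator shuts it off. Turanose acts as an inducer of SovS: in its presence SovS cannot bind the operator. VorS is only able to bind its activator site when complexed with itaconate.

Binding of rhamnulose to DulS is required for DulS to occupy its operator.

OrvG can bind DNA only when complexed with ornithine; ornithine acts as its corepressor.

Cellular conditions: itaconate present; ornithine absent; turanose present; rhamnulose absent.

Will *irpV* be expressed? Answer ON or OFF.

ON

Turanose is present, so SovS is inactive.
Rhamnulose is absent, so DulS is inactive.
Ornithine is absent, so OrvG is inactive.
Itaconate is present, so VorS is active.
No repressor is bound and VorS is active, so *irpV* is transcribed.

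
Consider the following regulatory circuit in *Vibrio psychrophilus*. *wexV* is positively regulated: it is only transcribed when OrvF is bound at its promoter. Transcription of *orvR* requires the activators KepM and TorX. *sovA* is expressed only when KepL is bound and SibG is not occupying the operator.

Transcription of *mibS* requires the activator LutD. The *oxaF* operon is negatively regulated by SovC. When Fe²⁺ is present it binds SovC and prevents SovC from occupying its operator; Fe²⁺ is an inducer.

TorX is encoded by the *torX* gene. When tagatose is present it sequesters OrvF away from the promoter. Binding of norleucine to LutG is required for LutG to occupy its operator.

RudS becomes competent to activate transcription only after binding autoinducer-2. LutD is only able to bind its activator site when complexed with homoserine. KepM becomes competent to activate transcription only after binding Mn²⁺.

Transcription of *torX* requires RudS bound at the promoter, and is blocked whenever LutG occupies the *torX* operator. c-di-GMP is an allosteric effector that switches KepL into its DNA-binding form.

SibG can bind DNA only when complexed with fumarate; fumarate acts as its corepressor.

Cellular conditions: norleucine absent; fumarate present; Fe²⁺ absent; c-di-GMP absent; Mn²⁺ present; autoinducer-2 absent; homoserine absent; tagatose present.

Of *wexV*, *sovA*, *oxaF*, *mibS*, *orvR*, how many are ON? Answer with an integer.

0

Tagatose is present, so OrvF is inactive.
Required activator OrvF is absent, so *wexV* is not transcribed.
→ *wexV* is OFF.
c-di-GMP is absent, so KepL is inactive.
Fumarate is present, so SibG is active.
With repressor SibG bound, *sovA* is not transcribed.
→ *sovA* is OFF.
Fe²⁺ is absent, so SovC is active.
With repressor SovC bound, *oxaF* is not transcribed.
→ *oxaF* is OFF.
Homoserine is absent, so LutD is inactive.
Required activator LutD is absent, so *mibS* is not transcribed.
→ *mibS* is OFF.
Mn²⁺ is present, so KepM is active.
Norleucine is absent, so LutG is inactive.
Autoinducer-2 is absent, so RudS is inactive.
Required activator RudS is absent, so *torX* is not transcribed.
So TorX is not produced.
Required activator TorX is absent, so *orvR* is not transcribed.
→ *orvR* is OFF.
0 of the 5 genes are transcribed.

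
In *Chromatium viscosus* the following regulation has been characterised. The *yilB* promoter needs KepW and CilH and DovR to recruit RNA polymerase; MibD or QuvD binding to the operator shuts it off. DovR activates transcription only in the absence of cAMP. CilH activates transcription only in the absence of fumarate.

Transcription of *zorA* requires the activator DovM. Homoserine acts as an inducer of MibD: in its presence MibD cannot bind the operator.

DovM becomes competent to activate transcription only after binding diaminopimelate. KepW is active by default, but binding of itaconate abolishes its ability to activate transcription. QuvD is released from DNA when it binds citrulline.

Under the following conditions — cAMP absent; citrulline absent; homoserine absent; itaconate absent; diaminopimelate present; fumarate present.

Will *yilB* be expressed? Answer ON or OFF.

Homoserine is absent, so MibD is active.
Itaconate is absent, so KepW is active.
Fumarate is present, so CilH is inactive.
cAMP is absent, so DovR is active.
Citrulline is absent, so QuvD is active.
With repressor MibD bound, *yilB* is not transcribed.

OFF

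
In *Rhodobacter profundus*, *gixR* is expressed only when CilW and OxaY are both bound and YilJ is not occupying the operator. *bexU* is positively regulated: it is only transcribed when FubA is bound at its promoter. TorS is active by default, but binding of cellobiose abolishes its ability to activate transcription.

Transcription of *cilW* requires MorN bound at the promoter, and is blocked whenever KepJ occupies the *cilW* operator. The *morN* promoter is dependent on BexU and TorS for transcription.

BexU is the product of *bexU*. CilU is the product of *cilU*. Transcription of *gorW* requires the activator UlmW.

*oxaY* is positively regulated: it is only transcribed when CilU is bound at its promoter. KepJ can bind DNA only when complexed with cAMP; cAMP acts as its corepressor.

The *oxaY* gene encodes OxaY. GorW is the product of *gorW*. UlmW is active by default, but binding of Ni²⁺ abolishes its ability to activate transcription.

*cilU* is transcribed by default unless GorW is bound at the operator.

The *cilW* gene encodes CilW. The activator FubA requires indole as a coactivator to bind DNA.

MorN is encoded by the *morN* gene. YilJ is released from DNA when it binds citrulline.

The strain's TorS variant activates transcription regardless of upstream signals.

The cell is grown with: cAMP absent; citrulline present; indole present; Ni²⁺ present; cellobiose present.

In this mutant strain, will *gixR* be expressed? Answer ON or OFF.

ON

Citrulline is present, so YilJ is inactive.
cAMP is absent, so KepJ is inactive.
Indole is present, so FubA is active.
No repressor is bound and FubA is active, so *bexU* is transcribed.
So BexU is produced and active.
TorS is constitutively active in this strain.
No repressor is bound and BexU and TorS are active, so *morN* is transcribed.
So MorN is produced and active.
No repressor is bound and MorN is active, so *cilW* is transcribed.
So CilW is produced and active.
Ni²⁺ is present, so UlmW is inactive.
Required activator UlmW is absent, so *gorW* is not transcribed.
So GorW is not produced.
With no repressor bound, *cilU* is transcribed.
So CilU is produced and active.
No repressor is bound and CilU is active, so *oxaY* is transcribed.
So OxaY is produced and active.
No repressor is bound and CilW and OxaY are active, so *gixR* is transcribed.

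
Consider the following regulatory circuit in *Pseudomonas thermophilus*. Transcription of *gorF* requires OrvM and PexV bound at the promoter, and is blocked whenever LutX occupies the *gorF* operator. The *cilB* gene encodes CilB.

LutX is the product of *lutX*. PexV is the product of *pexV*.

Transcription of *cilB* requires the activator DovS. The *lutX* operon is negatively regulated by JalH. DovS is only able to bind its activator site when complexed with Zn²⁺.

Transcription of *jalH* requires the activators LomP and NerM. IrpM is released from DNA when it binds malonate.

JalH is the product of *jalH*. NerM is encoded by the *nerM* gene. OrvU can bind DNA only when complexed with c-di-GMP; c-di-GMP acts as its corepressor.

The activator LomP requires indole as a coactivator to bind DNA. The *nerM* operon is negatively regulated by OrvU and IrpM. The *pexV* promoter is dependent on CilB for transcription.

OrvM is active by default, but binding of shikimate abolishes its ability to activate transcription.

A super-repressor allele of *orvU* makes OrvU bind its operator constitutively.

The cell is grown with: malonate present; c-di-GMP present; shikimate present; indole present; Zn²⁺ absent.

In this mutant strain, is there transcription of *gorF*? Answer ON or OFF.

OFF

Indole is present, so LomP is active.
OrvU is constitutively active in this strain.
Malonate is present, so IrpM is inactive.
With repressor OrvU bound, *nerM* is not transcribed.
So NerM is not produced.
Required activator NerM is absent, so *jalH* is not transcribed.
So JalH is not produced.
With no repressor bound, *lutX* is transcribed.
So LutX is produced and active.
Shikimate is present, so OrvM is inactive.
Zn²⁺ is absent, so DovS is inactive.
Required activator DovS is absent, so *cilB* is not transcribed.
So CilB is not produced.
Required activator CilB is absent, so *pexV* is not transcribed.
So PexV is not produced.
With repressor LutX bound, *gorF* is not transcribed.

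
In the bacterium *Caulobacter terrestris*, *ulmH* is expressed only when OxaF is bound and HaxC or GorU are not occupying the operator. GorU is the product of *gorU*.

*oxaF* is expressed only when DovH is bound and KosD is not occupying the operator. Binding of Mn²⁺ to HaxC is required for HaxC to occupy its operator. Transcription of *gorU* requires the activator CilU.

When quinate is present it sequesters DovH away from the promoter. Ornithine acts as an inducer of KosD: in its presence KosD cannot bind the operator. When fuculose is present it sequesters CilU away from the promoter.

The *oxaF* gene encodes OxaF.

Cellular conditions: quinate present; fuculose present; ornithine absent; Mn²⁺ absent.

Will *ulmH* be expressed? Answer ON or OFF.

Mn²⁺ is absent, so HaxC is inactive.
Fuculose is present, so CilU is inactive.
Required activator CilU is absent, so *gorU* is not transcribed.
So GorU is not produced.
Quinate is present, so DovH is inactive.
Ornithine is absent, so KosD is active.
With repressor KosD bound, *oxaF* is not transcribed.
So OxaF is not produced.
Required activator OxaF is absent, so *ulmH* is not transcribed.

OFF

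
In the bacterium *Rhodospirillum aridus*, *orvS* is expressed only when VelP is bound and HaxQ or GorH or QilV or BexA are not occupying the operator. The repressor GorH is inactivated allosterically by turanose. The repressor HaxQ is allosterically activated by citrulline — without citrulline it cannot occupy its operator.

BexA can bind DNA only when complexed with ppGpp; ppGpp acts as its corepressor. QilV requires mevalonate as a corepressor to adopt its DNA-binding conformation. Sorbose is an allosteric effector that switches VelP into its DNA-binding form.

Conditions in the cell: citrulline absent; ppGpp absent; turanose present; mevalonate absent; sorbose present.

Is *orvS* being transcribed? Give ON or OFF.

ON

Citrulline is absent, so HaxQ is inactive.
Turanose is present, so GorH is inactive.
Mevalonate is absent, so QilV is inactive.
Sorbose is present, so VelP is active.
ppGpp is absent, so BexA is inactive.
No repressor is bound and VelP is active, so *orvS* is transcribed.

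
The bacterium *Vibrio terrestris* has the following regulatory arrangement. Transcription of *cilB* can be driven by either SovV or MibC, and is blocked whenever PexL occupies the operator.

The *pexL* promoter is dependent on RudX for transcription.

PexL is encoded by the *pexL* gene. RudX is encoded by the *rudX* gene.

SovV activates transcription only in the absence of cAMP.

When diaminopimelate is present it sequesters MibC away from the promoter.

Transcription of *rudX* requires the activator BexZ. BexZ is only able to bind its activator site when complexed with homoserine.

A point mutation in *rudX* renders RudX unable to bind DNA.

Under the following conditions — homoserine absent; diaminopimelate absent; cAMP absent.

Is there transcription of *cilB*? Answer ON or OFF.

ON

RudX is non-functional in this strain, so it has no effect.
Required activator RudX is absent, so *pexL* is not transcribed.
So PexL is not produced.
cAMP is absent, so SovV is active.
Diaminopimelate is absent, so MibC is active.
Activator SovV is present, so *cilB* is transcribed.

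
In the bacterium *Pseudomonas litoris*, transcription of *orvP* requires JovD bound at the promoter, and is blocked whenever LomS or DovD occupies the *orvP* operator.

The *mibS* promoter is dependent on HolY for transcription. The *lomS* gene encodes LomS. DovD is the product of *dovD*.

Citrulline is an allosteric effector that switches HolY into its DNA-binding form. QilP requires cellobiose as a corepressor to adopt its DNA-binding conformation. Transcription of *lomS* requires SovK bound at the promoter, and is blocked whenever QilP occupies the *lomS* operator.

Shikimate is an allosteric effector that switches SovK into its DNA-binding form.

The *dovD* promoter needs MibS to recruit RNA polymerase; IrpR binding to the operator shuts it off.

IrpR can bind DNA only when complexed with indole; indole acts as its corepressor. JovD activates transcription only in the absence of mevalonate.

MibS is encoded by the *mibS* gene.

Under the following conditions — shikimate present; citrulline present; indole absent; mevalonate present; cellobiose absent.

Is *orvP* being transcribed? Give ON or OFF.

Shikimate is present, so SovK is active.
Cellobiose is absent, so QilP is inactive.
No repressor is bound and SovK is active, so *lomS* is transcribed.
So LomS is produced and active.
Indole is absent, so IrpR is inactive.
Citrulline is present, so HolY is active.
No repressor is bound and HolY is active, so *mibS* is transcribed.
So MibS is produced and active.
No repressor is bound and MibS is active, so *dovD* is transcribed.
So DovD is produced and active.
Mevalonate is present, so JovD is inactive.
With repressor LomS bound, *orvP* is not transcribed.

OFF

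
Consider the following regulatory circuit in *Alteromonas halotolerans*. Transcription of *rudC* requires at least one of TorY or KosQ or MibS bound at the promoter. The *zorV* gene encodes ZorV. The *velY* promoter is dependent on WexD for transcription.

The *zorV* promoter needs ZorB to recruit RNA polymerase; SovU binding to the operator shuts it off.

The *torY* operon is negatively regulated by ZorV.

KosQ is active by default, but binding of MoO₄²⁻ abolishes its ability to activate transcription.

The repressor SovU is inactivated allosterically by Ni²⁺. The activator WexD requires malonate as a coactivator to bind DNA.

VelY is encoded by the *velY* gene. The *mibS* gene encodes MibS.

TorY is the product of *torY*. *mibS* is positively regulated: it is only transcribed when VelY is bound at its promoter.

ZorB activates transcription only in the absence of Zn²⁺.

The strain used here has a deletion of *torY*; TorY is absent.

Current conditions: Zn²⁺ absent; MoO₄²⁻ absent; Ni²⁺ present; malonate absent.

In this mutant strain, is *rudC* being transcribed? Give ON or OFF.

TorY is non-functional in this strain, so it has no effect.
MoO₄²⁻ is absent, so KosQ is active.
Malonate is absent, so WexD is inactive.
Required activator WexD is absent, so *velY* is not transcribed.
So VelY is not produced.
Required activator VelY is absent, so *mibS* is not transcribed.
So MibS is not produced.
Activator KosQ is present, so *rudC* is transcribed.

ON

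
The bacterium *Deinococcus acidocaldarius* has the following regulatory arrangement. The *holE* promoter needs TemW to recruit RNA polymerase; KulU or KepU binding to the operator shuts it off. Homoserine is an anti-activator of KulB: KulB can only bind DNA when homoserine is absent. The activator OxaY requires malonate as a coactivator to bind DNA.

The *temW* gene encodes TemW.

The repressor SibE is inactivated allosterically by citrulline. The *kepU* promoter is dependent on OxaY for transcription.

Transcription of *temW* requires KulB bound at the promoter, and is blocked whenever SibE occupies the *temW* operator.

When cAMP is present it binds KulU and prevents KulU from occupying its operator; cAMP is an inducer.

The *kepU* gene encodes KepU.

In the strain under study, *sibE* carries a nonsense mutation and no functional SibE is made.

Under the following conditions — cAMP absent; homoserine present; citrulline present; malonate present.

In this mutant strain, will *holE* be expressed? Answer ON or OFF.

OFF

cAMP is absent, so KulU is active.
SibE is non-functional in this strain, so it has no effect.
Homoserine is present, so KulB is inactive.
Required activator KulB is absent, so *temW* is not transcribed.
So TemW is not produced.
Malonate is present, so OxaY is active.
No repressor is bound and OxaY is active, so *kepU* is transcribed.
So KepU is produced and active.
With repressor KulU bound, *holE* is not transcribed.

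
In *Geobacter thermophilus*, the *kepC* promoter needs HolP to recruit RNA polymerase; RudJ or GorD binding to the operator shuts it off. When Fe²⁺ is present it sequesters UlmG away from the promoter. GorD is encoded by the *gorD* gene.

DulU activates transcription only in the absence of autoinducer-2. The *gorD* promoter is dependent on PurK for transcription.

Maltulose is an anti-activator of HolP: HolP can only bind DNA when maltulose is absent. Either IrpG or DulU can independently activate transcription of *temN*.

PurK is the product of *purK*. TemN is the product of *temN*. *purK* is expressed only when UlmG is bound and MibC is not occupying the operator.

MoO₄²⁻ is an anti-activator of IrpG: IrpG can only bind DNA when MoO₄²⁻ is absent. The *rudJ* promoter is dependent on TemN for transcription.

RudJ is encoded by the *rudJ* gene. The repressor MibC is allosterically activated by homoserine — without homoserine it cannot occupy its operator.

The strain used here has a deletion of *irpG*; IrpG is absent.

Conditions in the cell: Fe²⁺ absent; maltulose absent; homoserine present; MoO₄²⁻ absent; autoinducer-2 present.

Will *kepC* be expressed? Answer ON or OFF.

ON

IrpG is non-functional in this strain, so it has no effect.
Autoinducer-2 is present, so DulU is inactive.
No activator is available at the *temN* promoter, so *temN* is not transcribed.
So TemN is not produced.
Required activator TemN is absent, so *rudJ* is not transcribed.
So RudJ is not produced.
Maltulose is absent, so HolP is active.
Homoserine is present, so MibC is active.
Fe²⁺ is absent, so UlmG is active.
With repressor MibC bound, *purK* is not transcribed.
So PurK is not produced.
Required activator PurK is absent, so *gorD* is not transcribed.
So GorD is not produced.
No repressor is bound and HolP is active, so *kepC* is transcribed.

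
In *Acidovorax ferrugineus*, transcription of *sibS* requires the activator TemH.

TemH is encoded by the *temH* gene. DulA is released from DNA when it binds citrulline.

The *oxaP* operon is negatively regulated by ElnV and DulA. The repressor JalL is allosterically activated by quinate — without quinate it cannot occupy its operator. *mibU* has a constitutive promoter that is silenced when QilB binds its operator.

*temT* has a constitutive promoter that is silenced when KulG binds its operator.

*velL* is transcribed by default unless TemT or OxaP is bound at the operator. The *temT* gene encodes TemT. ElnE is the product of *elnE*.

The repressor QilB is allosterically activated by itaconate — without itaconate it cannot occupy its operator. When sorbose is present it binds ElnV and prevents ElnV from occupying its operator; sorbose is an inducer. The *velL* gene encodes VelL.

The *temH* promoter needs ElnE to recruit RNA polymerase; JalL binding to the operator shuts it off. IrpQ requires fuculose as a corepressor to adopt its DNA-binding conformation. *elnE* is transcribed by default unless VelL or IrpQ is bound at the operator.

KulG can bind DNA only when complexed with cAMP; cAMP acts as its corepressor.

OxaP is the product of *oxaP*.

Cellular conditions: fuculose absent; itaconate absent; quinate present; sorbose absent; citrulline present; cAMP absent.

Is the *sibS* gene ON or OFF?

cAMP is absent, so KulG is inactive.
With no repressor bound, *temT* is transcribed.
So TemT is produced and active.
Sorbose is absent, so ElnV is active.
Citrulline is present, so DulA is inactive.
With repressor ElnV bound, *oxaP* is not transcribed.
So OxaP is not produced.
With repressor TemT bound, *velL* is not transcribed.
So VelL is not produced.
Fuculose is absent, so IrpQ is inactive.
With no repressor bound, *elnE* is transcribed.
So ElnE is produced and active.
Quinate is present, so JalL is active.
With repressor JalL bound, *temH* is not transcribed.
So TemH is not produced.
Required activator TemH is absent, so *sibS* is not transcribed.

OFF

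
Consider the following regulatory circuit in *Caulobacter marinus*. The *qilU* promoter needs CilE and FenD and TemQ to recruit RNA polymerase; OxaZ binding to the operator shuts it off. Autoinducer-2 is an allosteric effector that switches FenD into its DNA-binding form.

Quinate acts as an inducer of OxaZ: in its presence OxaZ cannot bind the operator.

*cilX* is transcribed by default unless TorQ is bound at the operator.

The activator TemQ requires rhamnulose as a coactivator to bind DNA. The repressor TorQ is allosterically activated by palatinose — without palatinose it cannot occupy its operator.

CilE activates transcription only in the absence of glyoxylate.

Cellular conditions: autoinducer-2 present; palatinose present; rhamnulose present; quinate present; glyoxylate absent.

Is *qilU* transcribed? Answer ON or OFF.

ON

Glyoxylate is absent, so CilE is active.
Autoinducer-2 is present, so FenD is active.
Quinate is present, so OxaZ is inactive.
Rhamnulose is present, so TemQ is active.
No repressor is bound and CilE and FenD and TemQ are active, so *qilU* is transcribed.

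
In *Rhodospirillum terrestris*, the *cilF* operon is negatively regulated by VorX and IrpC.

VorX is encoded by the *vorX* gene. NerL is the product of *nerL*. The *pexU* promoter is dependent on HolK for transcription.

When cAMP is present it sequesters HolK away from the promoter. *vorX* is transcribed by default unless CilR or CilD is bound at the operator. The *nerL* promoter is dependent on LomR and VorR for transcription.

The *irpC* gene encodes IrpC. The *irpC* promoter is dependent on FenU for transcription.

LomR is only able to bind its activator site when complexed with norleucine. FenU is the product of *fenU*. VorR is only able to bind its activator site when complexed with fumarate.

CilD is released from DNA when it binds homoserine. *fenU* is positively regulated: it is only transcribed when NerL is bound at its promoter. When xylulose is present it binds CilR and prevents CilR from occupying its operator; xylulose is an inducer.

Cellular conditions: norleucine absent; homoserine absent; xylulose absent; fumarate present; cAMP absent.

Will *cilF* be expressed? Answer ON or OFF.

ON

Xylulose is absent, so CilR is active.
Homoserine is absent, so CilD is active.
With repressor CilR bound, *vorX* is not transcribed.
So VorX is not produced.
Norleucine is absent, so LomR is inactive.
Fumarate is present, so VorR is active.
Required activator LomR is absent, so *nerL* is not transcribed.
So NerL is not produced.
Required activator NerL is absent, so *fenU* is not transcribed.
So FenU is not produced.
Required activator FenU is absent, so *irpC* is not transcribed.
So IrpC is not produced.
With no repressor bound, *cilF* is transcribed.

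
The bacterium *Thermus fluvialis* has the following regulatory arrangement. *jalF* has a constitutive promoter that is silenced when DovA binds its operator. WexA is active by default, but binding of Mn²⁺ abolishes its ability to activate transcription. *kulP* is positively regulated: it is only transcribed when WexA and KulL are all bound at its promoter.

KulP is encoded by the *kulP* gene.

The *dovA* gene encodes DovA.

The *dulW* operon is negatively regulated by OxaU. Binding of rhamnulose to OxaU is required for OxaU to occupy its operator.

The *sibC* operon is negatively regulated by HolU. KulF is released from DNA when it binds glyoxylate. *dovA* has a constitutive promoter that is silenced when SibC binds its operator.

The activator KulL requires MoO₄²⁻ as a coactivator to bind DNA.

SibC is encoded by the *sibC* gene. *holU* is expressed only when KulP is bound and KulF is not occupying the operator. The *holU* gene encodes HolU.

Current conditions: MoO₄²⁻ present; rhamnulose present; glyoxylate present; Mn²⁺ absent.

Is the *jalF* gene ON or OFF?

OFF

Mn²⁺ is absent, so WexA is active.
MoO₄²⁻ is present, so KulL is active.
No repressor is bound and WexA and KulL are active, so *kulP* is transcribed.
So KulP is produced and active.
Glyoxylate is present, so KulF is inactive.
No repressor is bound and KulP is active, so *holU* is transcribed.
So HolU is produced and active.
With repressor HolU bound, *sibC* is not transcribed.
So SibC is not produced.
With no repressor bound, *dovA* is transcribed.
So DovA is produced and active.
With repressor DovA bound, *jalF* is not transcribed.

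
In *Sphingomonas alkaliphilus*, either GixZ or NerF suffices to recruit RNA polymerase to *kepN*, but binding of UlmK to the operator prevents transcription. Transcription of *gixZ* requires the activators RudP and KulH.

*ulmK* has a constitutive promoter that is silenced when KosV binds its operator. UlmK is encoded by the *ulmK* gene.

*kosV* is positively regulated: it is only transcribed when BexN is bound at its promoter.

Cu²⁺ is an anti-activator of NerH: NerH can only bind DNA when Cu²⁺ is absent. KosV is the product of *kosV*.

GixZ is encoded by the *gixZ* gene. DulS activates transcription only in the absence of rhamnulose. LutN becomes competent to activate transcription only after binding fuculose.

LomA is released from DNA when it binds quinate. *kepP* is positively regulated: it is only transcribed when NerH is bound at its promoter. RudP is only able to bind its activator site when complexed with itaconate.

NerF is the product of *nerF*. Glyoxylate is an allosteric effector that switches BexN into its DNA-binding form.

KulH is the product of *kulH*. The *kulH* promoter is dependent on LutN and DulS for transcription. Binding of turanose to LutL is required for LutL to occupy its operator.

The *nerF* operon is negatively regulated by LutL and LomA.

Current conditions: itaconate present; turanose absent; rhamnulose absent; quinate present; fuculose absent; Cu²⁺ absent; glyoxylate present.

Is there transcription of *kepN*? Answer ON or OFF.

ON

Itaconate is present, so RudP is active.
Fuculose is absent, so LutN is inactive.
Rhamnulose is absent, so DulS is active.
Required activator LutN is absent, so *kulH* is not transcribed.
So KulH is not produced.
Required activator KulH is absent, so *gixZ* is not transcribed.
So GixZ is not produced.
Turanose is absent, so LutL is inactive.
Quinate is present, so LomA is inactive.
With no repressor bound, *nerF* is transcribed.
So NerF is produced and active.
Glyoxylate is present, so BexN is active.
No repressor is bound and BexN is active, so *kosV* is transcribed.
So KosV is produced and active.
With repressor KosV bound, *ulmK* is not transcribed.
So UlmK is not produced.
Activator NerF is present, so *kepN* is transcribed.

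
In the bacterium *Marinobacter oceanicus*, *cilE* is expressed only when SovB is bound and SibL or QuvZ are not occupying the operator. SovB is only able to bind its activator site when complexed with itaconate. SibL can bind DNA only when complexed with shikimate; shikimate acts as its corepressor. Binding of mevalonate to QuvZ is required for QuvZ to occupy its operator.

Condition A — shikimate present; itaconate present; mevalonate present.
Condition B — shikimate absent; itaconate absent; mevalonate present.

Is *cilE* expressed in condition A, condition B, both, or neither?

neither

Condition A:
Shikimate is present, so SibL is active.
Itaconate is present, so SovB is active.
Mevalonate is present, so QuvZ is active.
With repressor SibL bound, *cilE* is not transcribed.
→ *cilE* is OFF in A.
Condition B:
Shikimate is absent, so SibL is inactive.
Itaconate is absent, so SovB is inactive.
Mevalonate is present, so QuvZ is active.
With repressor QuvZ bound, *cilE* is not transcribed.
→ *cilE* is OFF in B.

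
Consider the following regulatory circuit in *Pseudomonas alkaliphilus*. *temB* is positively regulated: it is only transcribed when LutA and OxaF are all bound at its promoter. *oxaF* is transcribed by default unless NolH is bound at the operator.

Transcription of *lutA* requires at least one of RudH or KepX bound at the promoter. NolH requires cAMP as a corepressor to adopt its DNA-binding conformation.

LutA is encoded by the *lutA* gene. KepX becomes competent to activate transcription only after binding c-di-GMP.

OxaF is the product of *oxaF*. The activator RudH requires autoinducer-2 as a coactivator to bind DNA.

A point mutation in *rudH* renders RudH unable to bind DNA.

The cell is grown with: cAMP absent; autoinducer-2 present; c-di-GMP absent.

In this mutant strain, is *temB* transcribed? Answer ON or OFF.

RudH is non-functional in this strain, so it has no effect.
c-di-GMP is absent, so KepX is inactive.
No activator is available at the *lutA* promoter, so *lutA* is not transcribed.
So LutA is not produced.
cAMP is absent, so NolH is inactive.
With no repressor bound, *oxaF* is transcribed.
So OxaF is produced and active.
Required activator LutA is absent, so *temB* is not transcribed.

OFF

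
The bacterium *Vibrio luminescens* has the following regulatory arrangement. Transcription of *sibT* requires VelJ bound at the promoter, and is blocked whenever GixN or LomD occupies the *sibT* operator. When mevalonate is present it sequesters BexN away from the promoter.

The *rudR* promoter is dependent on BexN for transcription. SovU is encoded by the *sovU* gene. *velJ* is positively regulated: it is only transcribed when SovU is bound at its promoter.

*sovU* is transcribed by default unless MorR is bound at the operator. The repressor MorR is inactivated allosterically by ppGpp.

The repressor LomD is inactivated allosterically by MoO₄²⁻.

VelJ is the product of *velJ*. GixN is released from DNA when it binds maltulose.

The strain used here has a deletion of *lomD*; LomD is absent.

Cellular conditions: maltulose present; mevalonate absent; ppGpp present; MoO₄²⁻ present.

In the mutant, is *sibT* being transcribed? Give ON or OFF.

ON

Maltulose is present, so GixN is inactive.
ppGpp is present, so MorR is inactive.
With no repressor bound, *sovU* is transcribed.
So SovU is produced and active.
No repressor is bound and SovU is active, so *velJ* is transcribed.
So VelJ is produced and active.
LomD is non-functional in this strain, so it has no effect.
No repressor is bound and VelJ is active, so *sibT* is transcribed.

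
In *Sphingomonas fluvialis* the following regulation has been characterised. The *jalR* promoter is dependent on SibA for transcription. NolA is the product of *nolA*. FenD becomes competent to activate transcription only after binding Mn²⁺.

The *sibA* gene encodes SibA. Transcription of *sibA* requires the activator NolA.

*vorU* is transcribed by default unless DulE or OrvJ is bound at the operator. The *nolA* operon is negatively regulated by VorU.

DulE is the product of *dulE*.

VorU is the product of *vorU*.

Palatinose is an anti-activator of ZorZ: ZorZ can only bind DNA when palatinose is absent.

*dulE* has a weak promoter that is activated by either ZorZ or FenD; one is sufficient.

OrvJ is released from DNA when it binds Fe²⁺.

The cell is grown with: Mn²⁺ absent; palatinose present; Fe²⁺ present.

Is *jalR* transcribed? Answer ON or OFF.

OFF

Palatinose is present, so ZorZ is inactive.
Mn²⁺ is absent, so FenD is inactive.
No activator is available at the *dulE* promoter, so *dulE* is not transcribed.
So DulE is not produced.
Fe²⁺ is present, so OrvJ is inactive.
With no repressor bound, *vorU* is transcribed.
So VorU is produced and active.
With repressor VorU bound, *nolA* is not transcribed.
So NolA is not produced.
Required activator NolA is absent, so *sibA* is not transcribed.
So SibA is not produced.
Required activator SibA is absent, so *jalR* is not transcribed.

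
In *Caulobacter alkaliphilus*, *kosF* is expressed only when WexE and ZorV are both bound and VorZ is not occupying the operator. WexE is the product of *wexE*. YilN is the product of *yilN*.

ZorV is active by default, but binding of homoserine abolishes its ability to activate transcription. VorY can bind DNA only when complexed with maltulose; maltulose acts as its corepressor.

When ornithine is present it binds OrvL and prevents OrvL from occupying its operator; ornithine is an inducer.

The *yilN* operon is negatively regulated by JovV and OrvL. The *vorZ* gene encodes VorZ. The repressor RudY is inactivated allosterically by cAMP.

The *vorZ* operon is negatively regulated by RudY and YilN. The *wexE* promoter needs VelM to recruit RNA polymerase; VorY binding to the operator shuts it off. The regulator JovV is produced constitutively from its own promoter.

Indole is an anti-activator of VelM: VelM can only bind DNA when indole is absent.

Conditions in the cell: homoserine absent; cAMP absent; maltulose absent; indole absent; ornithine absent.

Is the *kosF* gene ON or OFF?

ON

cAMP is absent, so RudY is active.
JovV is produced constitutively and is active.
Ornithine is absent, so OrvL is active.
With repressor JovV bound, *yilN* is not transcribed.
So YilN is not produced.
With repressor RudY bound, *vorZ* is not transcribed.
So VorZ is not produced.
Indole is absent, so VelM is active.
Maltulose is absent, so VorY is inactive.
No repressor is bound and VelM is active, so *wexE* is transcribed.
So WexE is produced and active.
Homoserine is absent, so ZorV is active.
No repressor is bound and WexE and ZorV are active, so *kosF* is transcribed.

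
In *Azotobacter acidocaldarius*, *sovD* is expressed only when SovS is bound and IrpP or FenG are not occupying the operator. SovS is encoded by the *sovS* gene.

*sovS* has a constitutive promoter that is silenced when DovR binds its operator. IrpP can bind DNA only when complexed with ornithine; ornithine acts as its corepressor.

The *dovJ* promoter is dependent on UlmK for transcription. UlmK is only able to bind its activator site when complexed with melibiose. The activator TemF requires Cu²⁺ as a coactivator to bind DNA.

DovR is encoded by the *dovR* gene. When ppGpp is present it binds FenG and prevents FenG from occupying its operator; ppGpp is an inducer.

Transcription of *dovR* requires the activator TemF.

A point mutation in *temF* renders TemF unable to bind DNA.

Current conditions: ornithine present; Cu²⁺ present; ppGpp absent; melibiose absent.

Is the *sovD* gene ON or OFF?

OFF

Ornithine is present, so IrpP is active.
ppGpp is absent, so FenG is active.
TemF is non-functional in this strain, so it has no effect.
Required activator TemF is absent, so *dovR* is not transcribed.
So DovR is not produced.
With no repressor bound, *sovS* is transcribed.
So SovS is produced and active.
With repressor IrpP bound, *sovD* is not transcribed.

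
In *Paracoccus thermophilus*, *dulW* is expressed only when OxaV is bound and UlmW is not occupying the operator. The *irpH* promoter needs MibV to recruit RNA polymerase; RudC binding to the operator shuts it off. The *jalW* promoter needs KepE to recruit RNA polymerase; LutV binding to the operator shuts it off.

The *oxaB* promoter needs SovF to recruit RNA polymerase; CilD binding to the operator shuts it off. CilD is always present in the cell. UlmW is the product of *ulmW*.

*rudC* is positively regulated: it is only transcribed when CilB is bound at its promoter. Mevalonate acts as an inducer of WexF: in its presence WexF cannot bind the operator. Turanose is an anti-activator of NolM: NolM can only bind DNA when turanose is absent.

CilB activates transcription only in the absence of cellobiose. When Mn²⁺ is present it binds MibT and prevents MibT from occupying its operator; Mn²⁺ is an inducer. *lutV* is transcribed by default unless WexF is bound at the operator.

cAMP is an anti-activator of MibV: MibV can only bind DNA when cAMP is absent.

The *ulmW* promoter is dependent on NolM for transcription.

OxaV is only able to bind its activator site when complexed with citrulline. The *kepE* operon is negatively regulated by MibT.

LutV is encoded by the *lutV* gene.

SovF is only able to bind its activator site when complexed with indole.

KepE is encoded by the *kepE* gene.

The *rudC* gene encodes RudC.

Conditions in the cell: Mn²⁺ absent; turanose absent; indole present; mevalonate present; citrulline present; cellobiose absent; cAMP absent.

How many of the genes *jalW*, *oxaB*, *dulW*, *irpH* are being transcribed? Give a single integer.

Mevalonate is present, so WexF is inactive.
With no repressor bound, *lutV* is transcribed.
So LutV is produced and active.
Mn²⁺ is absent, so MibT is active.
With repressor MibT bound, *kepE* is not transcribed.
So KepE is not produced.
With repressor LutV bound, *jalW* is not transcribed.
→ *jalW* is OFF.
CilD is produced constitutively and is active.
Indole is present, so SovF is active.
With repressor CilD bound, *oxaB* is not transcribed.
→ *oxaB* is OFF.
Turanose is absent, so NolM is active.
No repressor is bound and NolM is active, so *ulmW* is transcribed.
So UlmW is produced and active.
Citrulline is present, so OxaV is active.
With repressor UlmW bound, *dulW* is not transcribed.
→ *dulW* is OFF.
Cellobiose is absent, so CilB is active.
No repressor is bound and CilB is active, so *rudC* is transcribed.
So RudC is produced and active.
cAMP is absent, so MibV is active.
With repressor RudC bound, *irpH* is not transcribed.
→ *irpH* is OFF.
0 of the 4 genes are transcribed.

0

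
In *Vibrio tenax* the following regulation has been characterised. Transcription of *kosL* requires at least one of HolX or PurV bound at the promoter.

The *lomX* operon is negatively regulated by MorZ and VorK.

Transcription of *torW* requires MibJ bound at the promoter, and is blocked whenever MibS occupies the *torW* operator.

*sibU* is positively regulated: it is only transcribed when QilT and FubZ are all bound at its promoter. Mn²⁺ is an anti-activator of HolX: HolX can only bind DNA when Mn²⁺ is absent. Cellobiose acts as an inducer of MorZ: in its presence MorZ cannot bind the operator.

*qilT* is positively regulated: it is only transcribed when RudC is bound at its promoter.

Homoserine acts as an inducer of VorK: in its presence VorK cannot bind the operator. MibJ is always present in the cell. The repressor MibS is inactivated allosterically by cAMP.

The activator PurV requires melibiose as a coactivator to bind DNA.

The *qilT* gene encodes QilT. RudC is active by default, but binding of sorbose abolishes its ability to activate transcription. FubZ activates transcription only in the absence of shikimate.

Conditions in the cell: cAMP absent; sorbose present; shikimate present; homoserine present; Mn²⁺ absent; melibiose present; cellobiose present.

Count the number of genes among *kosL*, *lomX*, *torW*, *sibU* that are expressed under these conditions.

2

Mn²⁺ is absent, so HolX is active.
Melibiose is present, so PurV is active.
Activator HolX is present, so *kosL* is transcribed.
→ *kosL* is ON.
Cellobiose is present, so MorZ is inactive.
Homoserine is present, so VorK is inactive.
With no repressor bound, *lomX* is transcribed.
→ *lomX* is ON.
cAMP is absent, so MibS is active.
MibJ is produced constitutively and is active.
With repressor MibS bound, *torW* is not transcribed.
→ *torW* is OFF.
Sorbose is present, so RudC is inactive.
Required activator RudC is absent, so *qilT* is not transcribed.
So QilT is not produced.
Shikimate is present, so FubZ is inactive.
Required activator QilT is absent, so *sibU* is not transcribed.
→ *sibU* is OFF.
2 of the 4 genes are transcribed.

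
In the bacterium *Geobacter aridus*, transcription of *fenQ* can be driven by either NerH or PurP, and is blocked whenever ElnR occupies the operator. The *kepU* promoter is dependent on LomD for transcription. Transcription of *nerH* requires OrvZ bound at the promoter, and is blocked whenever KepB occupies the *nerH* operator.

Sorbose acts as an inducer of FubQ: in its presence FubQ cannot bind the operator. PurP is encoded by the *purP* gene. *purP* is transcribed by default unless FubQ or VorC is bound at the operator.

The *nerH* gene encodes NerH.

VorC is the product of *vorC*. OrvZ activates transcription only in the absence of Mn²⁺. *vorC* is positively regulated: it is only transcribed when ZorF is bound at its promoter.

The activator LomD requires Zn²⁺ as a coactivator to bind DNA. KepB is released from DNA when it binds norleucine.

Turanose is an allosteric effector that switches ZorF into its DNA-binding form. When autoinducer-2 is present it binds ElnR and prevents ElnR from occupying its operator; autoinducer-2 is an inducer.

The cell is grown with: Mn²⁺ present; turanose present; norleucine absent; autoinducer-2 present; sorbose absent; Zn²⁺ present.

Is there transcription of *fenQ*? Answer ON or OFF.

OFF

Mn²⁺ is present, so OrvZ is inactive.
Norleucine is absent, so KepB is active.
With repressor KepB bound, *nerH* is not transcribed.
So NerH is not produced.
Autoinducer-2 is present, so ElnR is inactive.
Sorbose is absent, so FubQ is active.
Turanose is present, so ZorF is active.
No repressor is bound and ZorF is active, so *vorC* is transcribed.
So VorC is produced and active.
With repressor FubQ bound, *purP* is not transcribed.
So PurP is not produced.
No activator is available at the *fenQ* promoter, so *fenQ* is not transcribed.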